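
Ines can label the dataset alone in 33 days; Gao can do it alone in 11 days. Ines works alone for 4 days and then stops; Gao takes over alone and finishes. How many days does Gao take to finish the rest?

In 4 days Ines does 4/33 of the job, leaving 29/33.
Gao works at 1/11 per day, so finishing takes 29/33 ÷ 1/11 = 29/3 days.

29/3 days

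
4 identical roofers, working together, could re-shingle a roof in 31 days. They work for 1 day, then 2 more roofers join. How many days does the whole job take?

21 days

One roofer does 1/124 of the job per day.
After 1 day with 4 roofers, 1/31 is done (30/31 left).
With 6 roofers the rate is 6/124 = 3/62, so the rest takes 30/31 ÷ 3/62 = 20 days.
Total = 1 + 20 = 21 days.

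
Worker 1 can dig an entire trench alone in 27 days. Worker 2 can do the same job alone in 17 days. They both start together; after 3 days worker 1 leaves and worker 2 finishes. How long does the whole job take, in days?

In the first 3 days the combined rate is 44/459, so 44/153 of the job is done, leaving 109/153.
After worker 1 leaves the rate is 1/17 per day; the remaining 109/153 takes 109/9 days.
Total = 3 + 109/9 = 136/9 days.

136/9 days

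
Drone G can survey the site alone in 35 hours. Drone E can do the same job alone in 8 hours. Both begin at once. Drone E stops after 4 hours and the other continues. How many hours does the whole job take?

35/2 hours

In the first 4 hours the combined rate is 43/280, so 43/70 of the job is done, leaving 27/70.
After Drone E leaves the rate is 1/35 per hour; the remaining 27/70 takes 27/2 hours.
Total = 4 + 27/2 = 35/2 hours.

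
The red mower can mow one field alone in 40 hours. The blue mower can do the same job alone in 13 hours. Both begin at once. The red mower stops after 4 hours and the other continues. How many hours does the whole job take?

In the first 4 hours the combined rate is 53/520, so 53/130 of the job is done, leaving 77/130.
After the red mower leaves the rate is 1/13 per hour; the remaining 77/130 takes 77/10 hours.
Total = 4 + 77/10 = 117/10 hours.

117/10 hours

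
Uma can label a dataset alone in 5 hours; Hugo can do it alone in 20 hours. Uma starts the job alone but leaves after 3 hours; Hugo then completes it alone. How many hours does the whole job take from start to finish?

11 hours

In 3 hours Uma does 3/5 of the job, leaving 2/5.
Hugo works at 1/20 per hour, so finishing takes 2/5 ÷ 1/20 = 8 hours.
Total time = 3 + 8 = 11 hours.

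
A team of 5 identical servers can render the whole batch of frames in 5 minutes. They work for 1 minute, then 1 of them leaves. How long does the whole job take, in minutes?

One server does 1/25 of the job per minute.
After 1 minute with 5 servers, 1/5 is done (4/5 left).
With 4 servers the rate is 4/25, so the rest takes 4/5 ÷ 4/25 = 5 minutes.
Total = 1 + 5 = 6 minutes.

6 minutes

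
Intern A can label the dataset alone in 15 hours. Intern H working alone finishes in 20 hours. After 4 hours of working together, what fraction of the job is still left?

8/15

Combined rate: 1/15 + 1/20 = (4 + 3)/60 = 7/60 per hour.
In 4 hours they complete 4·7/60 = 7/15 of the job.
So 8/15 remains.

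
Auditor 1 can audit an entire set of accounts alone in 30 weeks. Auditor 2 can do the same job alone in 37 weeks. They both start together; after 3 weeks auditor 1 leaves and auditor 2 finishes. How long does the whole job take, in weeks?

In the first 3 weeks the combined rate is 67/1110, so 67/370 of the job is done, leaving 303/370.
After auditor 1 leaves the rate is 1/37 per week; the remaining 303/370 takes 303/10 weeks.
Total = 3 + 303/10 = 333/10 weeks.

333/10 weeks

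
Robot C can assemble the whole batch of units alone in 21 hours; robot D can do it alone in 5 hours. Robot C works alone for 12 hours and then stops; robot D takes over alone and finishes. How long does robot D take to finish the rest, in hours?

In 12 hours robot C does 12/21 = 4/7 of the job, leaving 3/7.
Robot D works at 1/5 per hour, so finishing takes 3/7 ÷ 1/5 = 15/7 hours.

15/7 hours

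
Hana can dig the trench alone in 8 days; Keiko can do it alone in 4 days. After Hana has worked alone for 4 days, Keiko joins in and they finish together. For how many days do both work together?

In 4 days Hana does 4/8 = 1/2 of the job, leaving 1/2.
Hana and Keiko together work at 3/8 per day, so finishing takes 1/2 ÷ 3/8 = 4/3 days.

4/3 days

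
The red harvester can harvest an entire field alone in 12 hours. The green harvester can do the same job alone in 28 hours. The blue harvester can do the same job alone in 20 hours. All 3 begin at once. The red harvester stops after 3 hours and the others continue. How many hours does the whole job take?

In the first 3 hours the combined rate is 71/420, so 71/140 of the job is done, leaving 69/140.
After the red harvester leaves the rate is 3/35 per hour; the remaining 69/140 takes 23/4 hours.
Total = 3 + 23/4 = 35/4 hours.

35/4 hours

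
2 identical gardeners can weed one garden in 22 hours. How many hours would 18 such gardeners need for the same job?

Total work is 2·22 = 44 gardener-hours.
With 18 gardeners: 44/18 = 22/9 hours.

22/9 hours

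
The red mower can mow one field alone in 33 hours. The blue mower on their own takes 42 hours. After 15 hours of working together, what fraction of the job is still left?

Combined rate: 1/33 + 1/42 = (14 + 11)/462 = 25/462 per hour.
In 15 hours they complete 15·25/462 = 125/154 of the job.
So 29/154 remains.

29/154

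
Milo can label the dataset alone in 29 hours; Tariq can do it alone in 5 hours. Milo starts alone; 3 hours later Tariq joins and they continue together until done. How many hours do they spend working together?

In 3 hours Milo does 3/29 of the job, leaving 26/29.
Milo and Tariq together work at 34/145 per hour, so finishing takes 26/29 ÷ 34/145 = 65/17 hours.

65/17 hours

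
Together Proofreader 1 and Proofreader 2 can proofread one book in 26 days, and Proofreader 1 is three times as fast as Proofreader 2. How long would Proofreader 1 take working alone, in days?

104/3 days

Let Proofreader 2's rate be r; then Proofreader 1's rate is 3r, so together (3 + 1)r = 4r = 1/26.
Thus r = 1/104 per day.
Proofreader 2 alone: 104 days; Proofreader 1 alone: 104/3 days.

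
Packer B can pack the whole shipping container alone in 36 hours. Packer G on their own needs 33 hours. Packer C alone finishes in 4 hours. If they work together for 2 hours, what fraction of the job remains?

Combined rate: 1/36 + 1/33 + 1/4 = (11 + 12 + 99)/396 = 122/396 = 61/198 per hour.
In 2 hours they complete 2·61/198 = 61/99 of the job.
So 38/99 remains.

38/99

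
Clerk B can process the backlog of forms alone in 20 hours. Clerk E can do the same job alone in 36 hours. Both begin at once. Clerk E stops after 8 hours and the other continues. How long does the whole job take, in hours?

In the first 8 hours the combined rate is 7/90, so 28/45 of the job is done, leaving 17/45.
After clerk E leaves the rate is 1/20 per hour; the remaining 17/45 takes 68/9 hours.
Total = 8 + 68/9 = 140/9 hours.

140/9 hours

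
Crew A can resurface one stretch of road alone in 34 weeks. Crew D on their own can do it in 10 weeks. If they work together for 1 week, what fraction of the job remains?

Combined rate: 1/34 + 1/10 = (5 + 17)/170 = 22/170 = 11/85 per week.
In 1 week they complete 1·11/85 = 11/85 of the job.
So 74/85 remains.

74/85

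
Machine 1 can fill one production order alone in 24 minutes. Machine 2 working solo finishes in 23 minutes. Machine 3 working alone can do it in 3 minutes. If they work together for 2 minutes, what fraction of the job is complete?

Combined rate: 1/24 + 1/23 + 1/3 = (23 + 24 + 184)/552 = 231/552 = 77/184 per minute.
In 2 minutes they complete 2·77/184 = 77/92 of the job.

77/92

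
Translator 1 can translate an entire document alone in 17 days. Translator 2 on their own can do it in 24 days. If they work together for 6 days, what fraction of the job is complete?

41/68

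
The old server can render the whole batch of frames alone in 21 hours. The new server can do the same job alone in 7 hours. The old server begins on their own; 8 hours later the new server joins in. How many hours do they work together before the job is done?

13/4 hours

In the first 8 hours the old server alone does 8/21 of the job, leaving 13/21.
Once everyone is working, combined rate: 1/21 + 1/7 = (1 + 3)/21 = 4/21 per hour.
Remaining 13/21 at 4/21 per hour takes 13/4 hours.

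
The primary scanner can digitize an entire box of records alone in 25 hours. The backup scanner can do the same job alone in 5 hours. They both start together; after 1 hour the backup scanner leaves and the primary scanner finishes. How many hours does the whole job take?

In the first 1 hour the combined rate is 6/25, so 6/25 of the job is done, leaving 19/25.
After the backup scanner leaves the rate is 1/25 per hour; the remaining 19/25 takes 19 hours.
Total = 1 + 19 = 20 hours.

20 hours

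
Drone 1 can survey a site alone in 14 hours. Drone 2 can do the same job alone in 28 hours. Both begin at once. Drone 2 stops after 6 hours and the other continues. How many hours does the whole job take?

11 hours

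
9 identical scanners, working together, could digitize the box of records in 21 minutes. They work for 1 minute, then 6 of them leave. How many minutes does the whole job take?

One scanner does 1/189 of the job per minute.
After 1 minute with 9 scanners, 1/21 is done (20/21 left).
With 3 scanners the rate is 3/189 = 1/63, so the rest takes 20/21 ÷ 1/63 = 60 minutes.
Total = 1 + 60 = 61 minutes.

61 minutes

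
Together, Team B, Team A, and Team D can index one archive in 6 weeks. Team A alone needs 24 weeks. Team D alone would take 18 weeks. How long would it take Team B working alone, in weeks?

72/5 weeks

Combined rate is 1/6 per week.
Known contribution: 1/24 + 1/18 = (3 + 4)/72 = 7/72 per week.
So Team B's rate is 1/6 − 7/72 = 5/72, meaning 72/5 weeks alone.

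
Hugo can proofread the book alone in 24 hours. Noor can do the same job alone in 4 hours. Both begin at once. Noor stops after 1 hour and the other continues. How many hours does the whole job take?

18 hours

In the first 1 hour the combined rate is 7/24, so 7/24 of the job is done, leaving 17/24.
After Noor leaves the rate is 1/24 per hour; the remaining 17/24 takes 17 hours.
Total = 1 + 17 = 18 hours.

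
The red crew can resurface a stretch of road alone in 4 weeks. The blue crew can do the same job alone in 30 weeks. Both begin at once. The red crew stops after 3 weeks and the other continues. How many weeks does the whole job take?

15/2 weeks

In the first 3 weeks the combined rate is 17/60, so 17/20 of the job is done, leaving 3/20.
After the red crew leaves the rate is 1/30 per week; the remaining 3/20 takes 9/2 weeks.
Total = 3 + 9/2 = 15/2 weeks.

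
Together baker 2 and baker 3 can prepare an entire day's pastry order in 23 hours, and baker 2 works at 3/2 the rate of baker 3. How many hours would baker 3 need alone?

115/2 hours

Let baker 3's rate be r; then baker 2's rate is (3/2)r, so together (3/2 + 1)r = (5/2)r = 1/23.
Thus r = 2/115 per hour.
Baker 3 alone: 115/2 hours; baker 2 alone: 115/3 hours.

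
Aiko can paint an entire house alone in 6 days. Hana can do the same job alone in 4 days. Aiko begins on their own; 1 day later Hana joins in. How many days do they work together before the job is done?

2 days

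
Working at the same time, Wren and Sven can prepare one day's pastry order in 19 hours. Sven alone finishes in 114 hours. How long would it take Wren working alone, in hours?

114/5 hours

Combined rate is 1/19 per hour.
Known contribution: 1/114 per hour.
So Wren's rate is 1/19 − 1/114 = 5/114, meaning 114/5 hours alone.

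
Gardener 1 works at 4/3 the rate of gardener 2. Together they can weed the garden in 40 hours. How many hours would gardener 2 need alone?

Let gardener 2's rate be r; then gardener 1's rate is (4/3)r, so together (4/3 + 1)r = (7/3)r = 1/40.
Thus r = 3/280 per hour.
Gardener 2 alone: 280/3 hours; gardener 1 alone: 70 hours.

280/3 hours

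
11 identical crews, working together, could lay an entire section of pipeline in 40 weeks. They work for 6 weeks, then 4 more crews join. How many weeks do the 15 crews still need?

One crew does 1/440 of the job per week.
After 6 weeks with 11 crews, 3/20 is done (17/20 left).
With 15 crews the rate is 15/440 = 3/88, so the rest takes 17/20 ÷ 3/88 = 374/15 weeks.

374/15 weeks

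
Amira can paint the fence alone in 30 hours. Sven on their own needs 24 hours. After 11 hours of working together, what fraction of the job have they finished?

33/40

Combined rate: 1/30 + 1/24 = (4 + 5)/120 = 9/120 = 3/40 per hour.
In 11 hours they complete 11·3/40 = 33/40 of the job.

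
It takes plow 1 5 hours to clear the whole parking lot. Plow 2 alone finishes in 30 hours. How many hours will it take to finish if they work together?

30/7 hours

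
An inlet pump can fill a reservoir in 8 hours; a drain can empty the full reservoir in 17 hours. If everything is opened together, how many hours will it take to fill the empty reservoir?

Net rate = 1/8 − 1/17 = (17 − 8)/136 = 9/136 per hour.
Filling time = 1 ÷ (9/136) = 136/9 hours.

136/9 hours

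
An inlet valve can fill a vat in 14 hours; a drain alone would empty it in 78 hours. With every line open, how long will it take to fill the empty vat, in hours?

Net rate = 1/14 − 1/78 = (39 − 7)/546 = 32/546 = 16/273 per hour.
Filling time = 1 ÷ (16/273) = 273/16 hours.

273/16 hours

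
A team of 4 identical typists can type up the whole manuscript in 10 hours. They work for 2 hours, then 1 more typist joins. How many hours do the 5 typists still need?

One typist does 1/40 of the job per hour.
After 2 hours with 4 typists, 1/5 is done (4/5 left).
With 5 typists the rate is 5/40 = 1/8, so the rest takes 4/5 ÷ 1/8 = 32/5 hours.

32/5 hours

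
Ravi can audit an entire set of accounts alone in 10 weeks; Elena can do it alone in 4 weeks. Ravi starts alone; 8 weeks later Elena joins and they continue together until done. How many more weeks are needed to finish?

In 8 weeks Ravi does 8/10 = 4/5 of the job, leaving 1/5.
Ravi and Elena together work at 7/20 per week, so finishing takes 1/5 ÷ 7/20 = 4/7 weeks.

4/7 weeks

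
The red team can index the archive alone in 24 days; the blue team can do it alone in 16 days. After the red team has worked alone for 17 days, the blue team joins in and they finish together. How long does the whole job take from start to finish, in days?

99/5 days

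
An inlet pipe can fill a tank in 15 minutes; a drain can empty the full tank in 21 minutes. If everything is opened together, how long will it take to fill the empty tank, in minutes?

Net rate = 1/15 − 1/21 = (7 − 5)/105 = 2/105 per minute.
Filling time = 1 ÷ (2/105) = 105/2 minutes.

105/2 minutes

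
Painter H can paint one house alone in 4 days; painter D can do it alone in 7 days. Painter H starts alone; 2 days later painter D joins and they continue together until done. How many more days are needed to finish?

14/11 days

In 2 days painter H does 2/4 = 1/2 of the job, leaving 1/2.
Painter H and painter D together work at 11/28 per day, so finishing takes 1/2 ÷ 11/28 = 14/11 days.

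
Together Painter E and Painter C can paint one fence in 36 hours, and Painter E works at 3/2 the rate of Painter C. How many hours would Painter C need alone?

Let Painter C's rate be r; then Painter E's rate is (3/2)r, so together (3/2 + 1)r = (5/2)r = 1/36.
Thus r = 1/90 per hour.
Painter C alone: 90 hours; Painter E alone: 60 hours.

90 hours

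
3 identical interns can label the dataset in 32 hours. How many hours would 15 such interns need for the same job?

32/5 hours

Total work is 3·32 = 96 intern-hours.
With 15 interns: 96/15 = 32/5 hours.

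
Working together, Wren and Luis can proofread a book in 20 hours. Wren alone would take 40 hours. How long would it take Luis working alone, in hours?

40 hours

Combined rate is 1/20 per hour.
Known contribution: 1/40 per hour.
So Luis's rate is 1/20 − 1/40 = 1/40, meaning 40 hours alone.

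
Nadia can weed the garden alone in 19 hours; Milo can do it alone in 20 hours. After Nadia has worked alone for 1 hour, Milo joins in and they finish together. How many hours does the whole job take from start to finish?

133/13 hours

In 1 hour Nadia does 1/19 of the job, leaving 18/19.
Nadia and Milo together work at 39/380 per hour, so finishing takes 18/19 ÷ 39/380 = 120/13 hours.
Total time = 1 + 120/13 = 133/13 hours.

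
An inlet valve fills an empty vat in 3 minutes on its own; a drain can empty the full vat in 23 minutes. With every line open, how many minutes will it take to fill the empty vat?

69/20 minutes

Net rate = 1/3 − 1/23 = (23 − 3)/69 = 20/69 per minute.
Filling time = 1 ÷ (20/69) = 69/20 minutes.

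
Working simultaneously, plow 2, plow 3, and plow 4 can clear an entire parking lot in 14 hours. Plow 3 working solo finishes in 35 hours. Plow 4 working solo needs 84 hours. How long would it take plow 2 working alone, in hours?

Combined rate is 1/14 per hour.
Known contribution: 1/35 + 1/84 = (12 + 5)/420 = 17/420 per hour.
So plow 2's rate is 1/14 − 17/420 = 13/420, meaning 420/13 hours alone.

420/13 hours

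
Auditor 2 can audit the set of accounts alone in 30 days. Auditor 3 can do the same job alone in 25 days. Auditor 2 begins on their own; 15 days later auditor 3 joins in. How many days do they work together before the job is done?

75/11 days

In the first 15 days auditor 2 alone does 15/30 = 1/2 of the job, leaving 1/2.
Once everyone is working, combined rate: 1/30 + 1/25 = (5 + 6)/150 = 11/150 per day.
Remaining 1/2 at 11/150 per day takes 75/11 days.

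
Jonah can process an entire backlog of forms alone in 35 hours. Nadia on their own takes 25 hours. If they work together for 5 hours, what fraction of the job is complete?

12/35

Combined rate: 1/35 + 1/25 = (5 + 7)/175 = 12/175 per hour.
In 5 hours they complete 5·12/175 = 12/35 of the job.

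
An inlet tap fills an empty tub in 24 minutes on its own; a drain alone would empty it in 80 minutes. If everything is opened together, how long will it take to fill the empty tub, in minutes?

Net rate = 1/24 − 1/80 = (10 − 3)/240 = 7/240 per minute.
Filling time = 1 ÷ (7/240) = 240/7 minutes.

240/7 minutes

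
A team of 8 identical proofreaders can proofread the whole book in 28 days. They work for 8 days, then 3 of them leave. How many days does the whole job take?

40 days

One proofreader does 1/224 of the job per day.
After 8 days with 8 proofreaders, 2/7 is done (5/7 left).
With 5 proofreaders the rate is 5/224, so the rest takes 5/7 ÷ 5/224 = 32 days.
Total = 8 + 32 = 40 days.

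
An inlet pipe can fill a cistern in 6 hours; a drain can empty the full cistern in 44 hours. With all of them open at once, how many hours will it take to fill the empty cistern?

Net rate = 1/6 − 1/44 = (22 − 3)/132 = 19/132 per hour.
Filling time = 1 ÷ (19/132) = 132/19 hours.

132/19 hours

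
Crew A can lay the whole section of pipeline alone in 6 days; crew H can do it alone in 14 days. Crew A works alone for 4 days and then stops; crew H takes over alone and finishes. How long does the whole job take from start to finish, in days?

26/3 days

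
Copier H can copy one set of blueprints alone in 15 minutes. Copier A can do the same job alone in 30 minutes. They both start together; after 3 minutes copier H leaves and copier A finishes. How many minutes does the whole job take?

In the first 3 minutes the combined rate is 1/10, so 3/10 of the job is done, leaving 7/10.
After copier H leaves the rate is 1/30 per minute; the remaining 7/10 takes 21 minutes.
Total = 3 + 21 = 24 minutes.

24 minutes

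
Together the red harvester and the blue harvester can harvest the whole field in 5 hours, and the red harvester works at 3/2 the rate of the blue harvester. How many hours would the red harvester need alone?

25/3 hours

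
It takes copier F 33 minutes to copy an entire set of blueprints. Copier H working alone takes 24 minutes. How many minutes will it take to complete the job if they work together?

264/19 minutes

With two workers the combined time is the product over the sum: 33·24/(33+24) = 792/57 = 264/19 minutes.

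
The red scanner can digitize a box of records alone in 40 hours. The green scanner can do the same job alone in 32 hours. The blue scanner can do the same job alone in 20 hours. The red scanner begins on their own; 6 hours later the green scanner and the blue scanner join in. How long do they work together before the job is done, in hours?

In the first 6 hours the red scanner alone does 6/40 = 3/20 of the job, leaving 17/20.
Once everyone is working, combined rate: 1/40 + 1/32 + 1/20 = (4 + 5 + 8)/160 = 17/160 per hour.
Remaining 17/20 at 17/160 per hour takes 8 hours.

8 hours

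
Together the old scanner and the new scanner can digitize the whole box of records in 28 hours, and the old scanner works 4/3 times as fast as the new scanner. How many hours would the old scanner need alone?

Let the new scanner's rate be r; then the old scanner's rate is (4/3)r, so together (4/3 + 1)r = (7/3)r = 1/28.
Thus r = 3/196 per hour.
The new scanner alone: 196/3 hours; the old scanner alone: 49 hours.

49 hours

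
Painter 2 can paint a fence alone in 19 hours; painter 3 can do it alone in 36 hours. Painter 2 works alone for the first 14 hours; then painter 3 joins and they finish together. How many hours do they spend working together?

36/11 hours

In 14 hours painter 2 does 14/19 of the job, leaving 5/19.
Painter 2 and painter 3 together work at 55/684 per hour, so finishing takes 5/19 ÷ 55/684 = 36/11 hours.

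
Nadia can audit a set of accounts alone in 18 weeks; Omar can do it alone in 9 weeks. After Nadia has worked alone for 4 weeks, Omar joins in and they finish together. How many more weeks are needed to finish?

14/3 weeks

In 4 weeks Nadia does 4/18 = 2/9 of the job, leaving 7/9.
Nadia and Omar together work at 1/6 per week, so finishing takes 7/9 ÷ 1/6 = 14/3 weeks.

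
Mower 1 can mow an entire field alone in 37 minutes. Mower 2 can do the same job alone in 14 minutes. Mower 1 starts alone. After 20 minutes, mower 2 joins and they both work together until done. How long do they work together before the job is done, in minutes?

14/3 minutes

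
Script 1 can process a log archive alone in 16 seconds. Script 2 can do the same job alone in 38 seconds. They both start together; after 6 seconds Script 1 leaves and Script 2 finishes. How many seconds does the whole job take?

In the first 6 seconds the combined rate is 27/304, so 81/152 of the job is done, leaving 71/152.
After Script 1 leaves the rate is 1/38 per second; the remaining 71/152 takes 71/4 seconds.
Total = 6 + 71/4 = 95/4 seconds.

95/4 seconds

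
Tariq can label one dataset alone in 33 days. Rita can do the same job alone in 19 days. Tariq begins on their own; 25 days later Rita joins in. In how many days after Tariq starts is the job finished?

In the first 25 days Tariq alone does 25/33 of the job, leaving 8/33.
Once everyone is working, combined rate: 1/33 + 1/19 = (19 + 33)/627 = 52/627 per day.
Remaining 8/33 at 52/627 per day takes 38/13 days.
Total from the start = 25 + 38/13 = 363/13 days.

363/13 days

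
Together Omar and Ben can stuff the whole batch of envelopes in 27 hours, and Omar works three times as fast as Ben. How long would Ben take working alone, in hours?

Let Ben's rate be r; then Omar's rate is 3r, so together (3 + 1)r = 4r = 1/27.
Thus r = 1/108 per hour.
Ben alone: 108 hours; Omar alone: 36 hours.

108 hours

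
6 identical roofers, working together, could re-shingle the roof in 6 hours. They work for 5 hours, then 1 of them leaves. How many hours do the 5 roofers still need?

One roofer does 1/36 of the job per hour.
After 5 hours with 6 roofers, 5/6 is done (1/6 left).
With 5 roofers the rate is 5/36, so the rest takes 1/6 ÷ 5/36 = 6/5 hours.

6/5 hours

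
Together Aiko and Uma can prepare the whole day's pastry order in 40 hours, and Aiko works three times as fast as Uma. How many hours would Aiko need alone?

Let Uma's rate be r; then Aiko's rate is 3r, so together (3 + 1)r = 4r = 1/40.
Thus r = 1/160 per hour.
Uma alone: 160 hours; Aiko alone: 160/3 hours.

160/3 hours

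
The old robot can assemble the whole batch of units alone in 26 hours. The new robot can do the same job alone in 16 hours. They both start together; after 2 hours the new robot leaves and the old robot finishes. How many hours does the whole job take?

91/4 hours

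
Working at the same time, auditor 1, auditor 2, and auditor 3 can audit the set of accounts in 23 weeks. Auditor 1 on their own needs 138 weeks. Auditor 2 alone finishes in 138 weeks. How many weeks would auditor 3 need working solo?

69/2 weeks

Combined rate is 1/23 per week.
Known contribution: 1/138 + 1/138 = (1 + 1)/138 = 2/138 = 1/69 per week.
So auditor 3's rate is 1/23 − 1/69 = 2/69, meaning 69/2 weeks alone.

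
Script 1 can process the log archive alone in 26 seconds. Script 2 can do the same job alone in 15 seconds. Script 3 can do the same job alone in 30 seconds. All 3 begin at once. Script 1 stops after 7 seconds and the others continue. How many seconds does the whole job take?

95/13 seconds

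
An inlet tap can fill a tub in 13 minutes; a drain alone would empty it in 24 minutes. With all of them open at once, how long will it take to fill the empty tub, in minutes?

312/11 minutes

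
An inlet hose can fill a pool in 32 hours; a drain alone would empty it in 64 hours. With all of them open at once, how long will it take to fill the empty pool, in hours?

64 hours

Net rate = 1/32 − 1/64 = (2 − 1)/64 = 1/64 per hour.
Filling time = 1 ÷ (1/64) = 64 hours.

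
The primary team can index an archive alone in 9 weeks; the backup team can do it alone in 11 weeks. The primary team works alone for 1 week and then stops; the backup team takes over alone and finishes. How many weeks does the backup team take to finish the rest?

In 1 week the primary team does 1/9 of the job, leaving 8/9.
The backup team works at 1/11 per week, so finishing takes 8/9 ÷ 1/11 = 88/9 weeks.

88/9 weeks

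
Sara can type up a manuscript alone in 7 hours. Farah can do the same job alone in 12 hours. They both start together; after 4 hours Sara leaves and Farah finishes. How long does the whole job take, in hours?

In the first 4 hours the combined rate is 19/84, so 19/21 of the job is done, leaving 2/21.
After Sara leaves the rate is 1/12 per hour; the remaining 2/21 takes 8/7 hours.
Total = 4 + 8/7 = 36/7 hours.

36/7 hours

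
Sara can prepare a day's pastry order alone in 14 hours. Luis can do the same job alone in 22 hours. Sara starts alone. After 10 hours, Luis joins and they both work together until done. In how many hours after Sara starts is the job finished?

112/9 hours

In the first 10 hours Sara alone does 10/14 = 5/7 of the job, leaving 2/7.
Once everyone is working, combined rate: 1/14 + 1/22 = (11 + 7)/154 = 18/154 = 9/77 per hour.
Remaining 2/7 at 9/77 per hour takes 22/9 hours.
Total from the start = 10 + 22/9 = 112/9 hours.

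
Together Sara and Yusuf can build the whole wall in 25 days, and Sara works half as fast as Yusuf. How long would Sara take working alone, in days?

Let Yusuf's rate be r; then Sara's rate is (1/2)r, so together (1/2 + 1)r = (3/2)r = 1/25.
Thus r = 2/75 per day.
Yusuf alone: 75/2 days; Sara alone: 75 days.

75 days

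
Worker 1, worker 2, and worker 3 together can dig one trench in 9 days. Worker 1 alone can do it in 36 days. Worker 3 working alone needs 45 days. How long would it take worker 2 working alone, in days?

180/11 days

Combined rate is 1/9 per day.
Known contribution: 1/36 + 1/45 = (5 + 4)/180 = 9/180 = 1/20 per day.
So worker 2's rate is 1/9 − 1/20 = 11/180, meaning 180/11 days alone.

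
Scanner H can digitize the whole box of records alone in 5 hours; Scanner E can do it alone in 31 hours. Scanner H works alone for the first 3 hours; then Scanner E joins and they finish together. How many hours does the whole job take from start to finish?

In 3 hours Scanner H does 3/5 of the job, leaving 2/5.
Scanner H and Scanner E together work at 36/155 per hour, so finishing takes 2/5 ÷ 36/155 = 31/18 hours.
Total time = 3 + 31/18 = 85/18 hours.

85/18 hours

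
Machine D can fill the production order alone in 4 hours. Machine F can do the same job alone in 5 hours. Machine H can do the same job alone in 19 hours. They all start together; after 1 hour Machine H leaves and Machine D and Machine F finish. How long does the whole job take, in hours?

40/19 hours

In the first 1 hour the combined rate is 191/380, so 191/380 of the job is done, leaving 189/380.
After Machine H leaves the rate is 9/20 per hour; the remaining 189/380 takes 21/19 hours.
Total = 1 + 21/19 = 40/19 hours.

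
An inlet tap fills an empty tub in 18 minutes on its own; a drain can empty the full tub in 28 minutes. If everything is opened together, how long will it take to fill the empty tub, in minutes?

Net rate = 1/18 − 1/28 = (14 − 9)/252 = 5/252 per minute.
Filling time = 1 ÷ (5/252) = 252/5 minutes.

252/5 minutes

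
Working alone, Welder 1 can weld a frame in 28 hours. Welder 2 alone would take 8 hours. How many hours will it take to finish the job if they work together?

Combined rate: 1/28 + 1/8 = (2 + 7)/56 = 9/56 per hour.
Time = 1 ÷ (9/56) = 56/9 hours.

56/9 hours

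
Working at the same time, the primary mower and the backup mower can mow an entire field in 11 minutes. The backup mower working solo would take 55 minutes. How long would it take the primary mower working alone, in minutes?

Combined rate is 1/11 per minute.
Known contribution: 1/55 per minute.
So the primary mower's rate is 1/11 − 1/55 = 4/55, meaning 55/4 minutes alone.

55/4 minutes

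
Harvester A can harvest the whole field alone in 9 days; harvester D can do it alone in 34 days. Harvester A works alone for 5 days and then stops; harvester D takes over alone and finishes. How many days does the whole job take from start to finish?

In 5 days harvester A does 5/9 of the job, leaving 4/9.
Harvester D works at 1/34 per day, so finishing takes 4/9 ÷ 1/34 = 136/9 days.
Total time = 5 + 136/9 = 181/9 days.

181/9 days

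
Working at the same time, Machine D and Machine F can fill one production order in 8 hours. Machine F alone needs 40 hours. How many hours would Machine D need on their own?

Combined rate is 1/8 per hour.
Known contribution: 1/40 per hour.
So Machine D's rate is 1/8 − 1/40 = 1/10, meaning 10 hours alone.

10 hours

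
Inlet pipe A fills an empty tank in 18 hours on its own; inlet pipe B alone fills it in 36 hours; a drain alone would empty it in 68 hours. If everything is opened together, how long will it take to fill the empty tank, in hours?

102/7 hours

Net rate = 1/18 + 1/36 − 1/68 = (34 + 17 − 9)/612 = 42/612 = 7/102 per hour.
Filling time = 1 ÷ (7/102) = 102/7 hours.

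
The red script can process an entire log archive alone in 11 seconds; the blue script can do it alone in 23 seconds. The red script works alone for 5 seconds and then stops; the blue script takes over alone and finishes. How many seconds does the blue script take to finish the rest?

138/11 seconds

In 5 seconds the red script does 5/11 of the job, leaving 6/11.
The blue script works at 1/23 per second, so finishing takes 6/11 ÷ 1/23 = 138/11 seconds.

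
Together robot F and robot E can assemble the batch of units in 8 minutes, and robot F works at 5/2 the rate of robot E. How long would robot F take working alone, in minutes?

56/5 minutes

Let robot E's rate be r; then robot F's rate is (5/2)r, so together (5/2 + 1)r = (7/2)r = 1/8.
Thus r = 1/28 per minute.
Robot E alone: 28 minutes; robot F alone: 56/5 minutes.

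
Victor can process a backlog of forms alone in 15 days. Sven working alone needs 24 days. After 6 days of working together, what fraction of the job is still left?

7/20

Combined rate: 1/15 + 1/24 = (8 + 5)/120 = 13/120 per day.
In 6 days they complete 6·13/120 = 13/20 of the job.
So 7/20 remains.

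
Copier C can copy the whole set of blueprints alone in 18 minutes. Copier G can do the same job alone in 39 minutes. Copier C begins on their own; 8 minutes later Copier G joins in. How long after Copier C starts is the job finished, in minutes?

In the first 8 minutes Copier C alone does 8/18 = 4/9 of the job, leaving 5/9.
Once everyone is working, combined rate: 1/18 + 1/39 = (13 + 6)/234 = 19/234 per minute.
Remaining 5/9 at 19/234 per minute takes 130/19 minutes.
Total from the start = 8 + 130/19 = 282/19 minutes.

282/19 minutes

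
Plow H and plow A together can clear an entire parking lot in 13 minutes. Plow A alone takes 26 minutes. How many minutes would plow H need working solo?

Combined rate is 1/13 per minute.
Known contribution: 1/26 per minute.
So plow H's rate is 1/13 − 1/26 = 1/26, meaning 26 minutes alone.

26 minutes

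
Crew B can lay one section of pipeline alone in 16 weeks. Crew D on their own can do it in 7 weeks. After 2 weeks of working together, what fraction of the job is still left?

Combined rate: 1/16 + 1/7 = (7 + 16)/112 = 23/112 per week.
In 2 weeks they complete 2·23/112 = 23/56 of the job.
So 33/56 remains.

33/56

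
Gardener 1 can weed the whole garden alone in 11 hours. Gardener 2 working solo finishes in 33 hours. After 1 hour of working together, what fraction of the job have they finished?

4/33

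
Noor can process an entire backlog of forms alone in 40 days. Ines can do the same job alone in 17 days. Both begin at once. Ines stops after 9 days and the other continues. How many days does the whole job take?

320/17 days

In the first 9 days the combined rate is 57/680, so 513/680 of the job is done, leaving 167/680.
After Ines leaves the rate is 1/40 per day; the remaining 167/680 takes 167/17 days.
Total = 9 + 167/17 = 320/17 days.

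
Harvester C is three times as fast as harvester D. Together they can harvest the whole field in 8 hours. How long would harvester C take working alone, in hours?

32/3 hours

Let harvester D's rate be r; then harvester C's rate is 3r, so together (3 + 1)r = 4r = 1/8.
Thus r = 1/32 per hour.
Harvester D alone: 32 hours; harvester C alone: 32/3 hours.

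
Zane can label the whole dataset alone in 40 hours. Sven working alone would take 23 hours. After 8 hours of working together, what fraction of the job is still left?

Combined rate: 1/40 + 1/23 = (23 + 40)/920 = 63/920 per hour.
In 8 hours they complete 8·63/920 = 63/115 of the job.
So 52/115 remains.

52/115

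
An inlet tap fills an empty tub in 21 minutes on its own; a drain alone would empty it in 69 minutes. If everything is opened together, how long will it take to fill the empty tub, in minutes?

483/16 minutes

Net rate = 1/21 − 1/69 = (23 − 7)/483 = 16/483 per minute.
Filling time = 1 ÷ (16/483) = 483/16 minutes.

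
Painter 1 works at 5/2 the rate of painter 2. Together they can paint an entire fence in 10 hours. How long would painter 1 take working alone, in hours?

14 hours

Let painter 2's rate be r; then painter 1's rate is (5/2)r, so together (5/2 + 1)r = (7/2)r = 1/10.
Thus r = 1/35 per hour.
Painter 2 alone: 35 hours; painter 1 alone: 14 hours.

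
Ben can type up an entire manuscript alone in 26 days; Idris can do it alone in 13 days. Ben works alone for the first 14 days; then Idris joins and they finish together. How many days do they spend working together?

In 14 days Ben does 14/26 = 7/13 of the job, leaving 6/13.
Ben and Idris together work at 3/26 per day, so finishing takes 6/13 ÷ 3/26 = 4 days.

4 days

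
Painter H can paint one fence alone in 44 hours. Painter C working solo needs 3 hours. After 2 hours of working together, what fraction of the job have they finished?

Combined rate: 1/44 + 1/3 = (3 + 44)/132 = 47/132 per hour.
In 2 hours they complete 2·47/132 = 47/66 of the job.

47/66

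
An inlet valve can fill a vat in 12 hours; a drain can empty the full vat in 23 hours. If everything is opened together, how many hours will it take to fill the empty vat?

Net rate = 1/12 − 1/23 = (23 − 12)/276 = 11/276 per hour.
Filling time = 1 ÷ (11/276) = 276/11 hours.

276/11 hours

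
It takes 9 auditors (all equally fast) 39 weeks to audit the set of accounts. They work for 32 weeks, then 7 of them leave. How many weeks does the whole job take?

127/2 weeks

One auditor does 1/351 of the job per week.
After 32 weeks with 9 auditors, 32/39 is done (7/39 left).
With 2 auditors the rate is 2/351, so the rest takes 7/39 ÷ 2/351 = 63/2 weeks.
Total = 32 + 63/2 = 127/2 weeks.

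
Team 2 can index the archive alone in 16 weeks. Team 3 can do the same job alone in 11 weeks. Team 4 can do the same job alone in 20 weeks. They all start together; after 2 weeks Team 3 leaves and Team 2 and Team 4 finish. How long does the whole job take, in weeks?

80/11 weeks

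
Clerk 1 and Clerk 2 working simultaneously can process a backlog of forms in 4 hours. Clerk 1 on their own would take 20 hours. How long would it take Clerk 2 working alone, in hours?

Combined rate is 1/4 per hour.
Known contribution: 1/20 per hour.
So Clerk 2's rate is 1/4 − 1/20 = 1/5, meaning 5 hours alone.

5 hours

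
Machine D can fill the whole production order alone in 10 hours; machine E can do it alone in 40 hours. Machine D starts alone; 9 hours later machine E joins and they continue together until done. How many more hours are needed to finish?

4/5 hours

In 9 hours machine D does 9/10 of the job, leaving 1/10.
Machine D and machine E together work at 1/8 per hour, so finishing takes 1/10 ÷ 1/8 = 4/5 hours.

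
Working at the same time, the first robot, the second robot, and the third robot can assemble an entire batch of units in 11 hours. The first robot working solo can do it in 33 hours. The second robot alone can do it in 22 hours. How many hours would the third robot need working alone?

66 hours

Combined rate is 1/11 per hour.
Known contribution: 1/33 + 1/22 = (2 + 3)/66 = 5/66 per hour.
So the third robot's rate is 1/11 − 5/66 = 1/66, meaning 66 hours alone.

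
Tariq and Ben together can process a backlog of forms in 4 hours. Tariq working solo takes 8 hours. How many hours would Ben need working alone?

Combined rate is 1/4 per hour.
Known contribution: 1/8 per hour.
So Ben's rate is 1/4 − 1/8 = 1/8, meaning 8 hours alone.

8 hours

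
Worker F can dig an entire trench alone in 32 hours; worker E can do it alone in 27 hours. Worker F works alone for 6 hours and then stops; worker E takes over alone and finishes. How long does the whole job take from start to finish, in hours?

In 6 hours worker F does 6/32 = 3/16 of the job, leaving 13/16.
Worker E works at 1/27 per hour, so finishing takes 13/16 ÷ 1/27 = 351/16 hours.
Total time = 6 + 351/16 = 447/16 hours.

447/16 hours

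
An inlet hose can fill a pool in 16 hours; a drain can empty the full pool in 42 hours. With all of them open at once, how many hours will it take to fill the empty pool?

336/13 hours

Net rate = 1/16 − 1/42 = (21 − 8)/336 = 13/336 per hour.
Filling time = 1 ÷ (13/336) = 336/13 hours.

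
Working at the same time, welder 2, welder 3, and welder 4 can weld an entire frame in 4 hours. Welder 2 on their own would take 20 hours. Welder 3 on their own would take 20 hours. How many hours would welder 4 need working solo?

Combined rate is 1/4 per hour.
Known contribution: 1/20 + 1/20 = (1 + 1)/20 = 2/20 = 1/10 per hour.
So welder 4's rate is 1/4 − 1/10 = 3/20, meaning 20/3 hours alone.

20/3 hours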